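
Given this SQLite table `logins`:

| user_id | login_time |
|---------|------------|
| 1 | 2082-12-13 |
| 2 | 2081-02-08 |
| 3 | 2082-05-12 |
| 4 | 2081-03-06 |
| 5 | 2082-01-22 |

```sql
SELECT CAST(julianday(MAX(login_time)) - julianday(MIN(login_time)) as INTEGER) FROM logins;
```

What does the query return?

MIN = 2081-02-08, MAX = 2082-12-13.
20 days remain in February 2081 after the 8th (28 − 8).
Full months from March 2081 through November 2082 contribute their day counts.
Then 13 days into December 2082.
Total: 20 + 31 + 30 + 31 + 30 + 31 + 31 + 30 + 31 + 30 + 31 + 31 + 28 + 31 + 30 + 31 + 30 + 31 + 31 + 30 + 31 + 30 + 13 = 673.

673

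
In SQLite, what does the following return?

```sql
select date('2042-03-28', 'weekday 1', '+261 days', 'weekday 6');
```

2042-12-20

`weekday 1` advances to the next Monday; 2042-03-28 is a Friday, so it moves forward to 2042-03-31.
Applying '+261 days' to 2042-03-31: counting 261 days forward gives 2042-12-17.
`weekday 6` advances to the next Saturday; 2042-12-17 is a Wednesday, so it moves forward to 2042-12-20.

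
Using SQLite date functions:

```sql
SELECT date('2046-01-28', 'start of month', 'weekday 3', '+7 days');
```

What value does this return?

2046-01-10

`start of month` rewinds 2046-01-28 to 2046-01-01.
`weekday 3` advances to the next Wednesday; 2046-01-01 is a Monday, so it moves forward to 2046-01-03.
Advancing 7 more days within January lands on 2046-01-10.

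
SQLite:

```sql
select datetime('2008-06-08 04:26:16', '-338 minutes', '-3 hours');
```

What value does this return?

338 minutes = 5h 38m; -338 minutes from 2008-06-08 04:26:16 is 2008-06-07 22:48:16 (crosses midnight).
-3 hours from 2008-06-07 22:48:16 is 2008-06-07 19:48:16.

2008-06-07 19:48:16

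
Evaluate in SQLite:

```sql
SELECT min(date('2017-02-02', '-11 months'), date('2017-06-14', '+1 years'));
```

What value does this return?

date('2017-02-02', '-11 months') → 2016-03-02.
date('2017-06-14', '+1 years') → 2018-06-14.
Earlier of the two is 2016-03-02.

2016-03-02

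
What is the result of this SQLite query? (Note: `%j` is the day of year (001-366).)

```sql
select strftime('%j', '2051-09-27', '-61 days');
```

First apply '-61 days': 2051-09-27 → 2051-07-28.
Day-of-year for 2051-07-28: days since 2051-01-01 inclusive = 209, zero-padded to 209.

209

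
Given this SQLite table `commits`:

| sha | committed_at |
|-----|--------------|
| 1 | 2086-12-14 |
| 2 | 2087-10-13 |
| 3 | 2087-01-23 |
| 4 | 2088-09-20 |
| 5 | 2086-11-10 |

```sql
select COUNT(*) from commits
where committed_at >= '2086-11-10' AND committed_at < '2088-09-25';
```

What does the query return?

5

Rows in [2086-11-10, 2088-09-25): 2086-12-14, 2087-10-13, 2087-01-23, 2088-09-20, 2086-11-10 → 5 rows.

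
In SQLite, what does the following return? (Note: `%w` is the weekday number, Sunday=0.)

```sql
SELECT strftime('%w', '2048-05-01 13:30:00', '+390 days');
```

3

First apply '+390 days': 2048-05-01 13:30:00 → 2049-05-26 13:30:00.
2049-05-26 is a Wednesday; with Sunday=0 that is 3.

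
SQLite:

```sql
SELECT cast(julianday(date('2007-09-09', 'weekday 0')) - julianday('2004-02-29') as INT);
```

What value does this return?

1288

`weekday 0` advances to the next Sunday; 2007-09-09 is already a Sunday, so it stays at 2007-09-09.
0 days remain in February 2004 after the 29th (29 − 29).
Full months from March 2004 through August 2007 contribute their day counts.
Then 9 days into September 2007.
Total: 0 + 31 + 30 + 31 + 30 + 31 + 31 + 30 + 31 + 30 + 31 + 31 + 28 + 31 + 30 + 31 + 30 + 31 + 31 + 30 + 31 + 30 + 31 + 31 + 28 + 31 + 30 + 31 + 30 + 31 + 31 + 30 + 31 + 30 + 31 + 31 + 28 + 31 + 30 + 31 + 30 + 31 + 31 + 9 = 1288.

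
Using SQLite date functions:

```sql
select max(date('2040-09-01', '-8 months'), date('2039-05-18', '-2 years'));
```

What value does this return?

2040-01-01

date('2040-09-01', '-8 months') → 2040-01-01.
date('2039-05-18', '-2 years') → 2037-05-18.
Later of the two is 2040-01-01.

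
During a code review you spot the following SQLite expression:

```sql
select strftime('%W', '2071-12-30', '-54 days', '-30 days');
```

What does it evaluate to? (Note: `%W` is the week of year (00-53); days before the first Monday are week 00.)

40

First apply '-54 days', '-30 days': 2071-12-30 → 2071-10-07.
2071-10-07 is a Wednesday. SQLite's %W counts Mondays since the year started; the result is 40.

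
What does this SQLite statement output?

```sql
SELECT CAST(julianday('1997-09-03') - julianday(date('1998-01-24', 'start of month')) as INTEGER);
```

`start of month` rewinds 1998-01-24 to 1998-01-01.
27 days remain in September 1997 after the 3rd (30 − 3).
October 1997: 31 days.
November 1997: 30 days.
December 1997: 31 days.
Then 1 day into January 1998.
Total: 27 + 31 + 30 + 31 + 1 = 120.
The subtraction is earlier − later, so the result is −120 → -120.

-120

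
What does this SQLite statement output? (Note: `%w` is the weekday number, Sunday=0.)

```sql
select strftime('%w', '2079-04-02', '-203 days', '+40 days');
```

5

First apply '-203 days', '+40 days': 2079-04-02 → 2078-10-21.
2078-10-21 is a Friday; with Sunday=0 that is 5.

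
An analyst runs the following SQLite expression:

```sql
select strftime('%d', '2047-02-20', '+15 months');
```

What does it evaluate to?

20

First apply '+15 months': 2047-02-20 → 2048-05-20.
`%d` extracts the 2-digit day of month: 20.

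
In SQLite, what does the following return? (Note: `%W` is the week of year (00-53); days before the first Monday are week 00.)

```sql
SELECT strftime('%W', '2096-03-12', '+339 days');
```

06

First apply '+339 days': 2096-03-12 → 2097-02-14.
2097-02-14 is a Thursday. SQLite's %W counts Mondays since the year started; the result is 06.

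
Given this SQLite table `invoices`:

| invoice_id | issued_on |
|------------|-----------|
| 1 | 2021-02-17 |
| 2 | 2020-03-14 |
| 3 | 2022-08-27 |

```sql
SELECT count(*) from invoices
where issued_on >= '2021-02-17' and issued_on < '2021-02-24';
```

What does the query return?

Rows in [2021-02-17, 2021-02-24): 2021-02-17 → 1 row.

1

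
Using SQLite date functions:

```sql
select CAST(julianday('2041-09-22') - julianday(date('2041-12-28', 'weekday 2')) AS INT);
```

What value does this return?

`weekday 2` advances to the next Tuesday; 2041-12-28 is a Saturday, so it moves forward to 2041-12-31.
8 days remain in September 2041 after the 22nd (30 − 22).
October 2041: 31 days.
November 2041: 30 days.
Then 31 days into December 2041.
Total: 8 + 31 + 30 + 31 = 100.
The subtraction is earlier − later, so the result is −100 → -100.

-100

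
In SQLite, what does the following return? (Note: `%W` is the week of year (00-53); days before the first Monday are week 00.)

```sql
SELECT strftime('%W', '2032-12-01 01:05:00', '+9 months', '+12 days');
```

37

First apply '+9 months', '+12 days': 2032-12-01 01:05:00 → 2033-09-13 01:05:00.
2033-09-13 is a Tuesday. SQLite's %W counts Mondays since the year started; the result is 37.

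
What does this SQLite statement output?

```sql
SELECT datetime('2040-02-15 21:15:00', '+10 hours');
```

+10 hours from 2040-02-15 21:15:00 is 2040-02-16 07:15:00 (crosses midnight).

2040-02-16 07:15:00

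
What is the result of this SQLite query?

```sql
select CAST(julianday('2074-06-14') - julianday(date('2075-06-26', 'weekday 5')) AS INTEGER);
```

-379

`weekday 5` advances to the next Friday; 2075-06-26 is a Wednesday, so it moves forward to 2075-06-28.
16 days remain in June 2074 after the 14th (30 − 14).
Full months from July 2074 through May 2075 contribute their day counts.
Then 28 days into June 2075.
Total: 16 + 31 + 31 + 30 + 31 + 30 + 31 + 31 + 28 + 31 + 30 + 31 + 28 = 379.
The subtraction is earlier − later, so the result is −379 → -379.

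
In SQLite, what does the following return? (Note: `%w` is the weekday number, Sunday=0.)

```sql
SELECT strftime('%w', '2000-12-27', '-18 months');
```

0

First apply '-18 months': 2000-12-27 → 1999-06-27.
1999-06-27 is a Sunday; with Sunday=0 that is 0.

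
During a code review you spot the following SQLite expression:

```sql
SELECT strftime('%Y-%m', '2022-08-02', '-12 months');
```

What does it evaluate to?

2021-08

First apply '-12 months': 2022-08-02 → 2021-08-02.
`%Y-%m` extracts the year-month: 2021-08.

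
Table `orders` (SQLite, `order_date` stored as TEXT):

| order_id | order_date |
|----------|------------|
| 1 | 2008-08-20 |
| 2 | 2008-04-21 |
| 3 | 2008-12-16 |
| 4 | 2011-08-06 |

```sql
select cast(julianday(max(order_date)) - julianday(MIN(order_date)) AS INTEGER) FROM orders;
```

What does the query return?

MIN = 2008-04-21, MAX = 2011-08-06.
9 days remain in April 2008 after the 21st (30 − 21).
Full months from May 2008 through July 2011 contribute their day counts.
Then 6 days into August 2011.
Total: 9 + 31 + 30 + 31 + 31 + 30 + 31 + 30 + 31 + 31 + 28 + 31 + 30 + 31 + 30 + 31 + 31 + 30 + 31 + 30 + 31 + 31 + 28 + 31 + 30 + 31 + 30 + 31 + 31 + 30 + 31 + 30 + 31 + 31 + 28 + 31 + 30 + 31 + 30 + 31 + 6 = 1202.

1202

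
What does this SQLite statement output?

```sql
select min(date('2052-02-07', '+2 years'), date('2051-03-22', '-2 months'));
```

date('2052-02-07', '+2 years') → 2054-02-07.
date('2051-03-22', '-2 months') → 2051-01-22.
Earlier of the two is 2051-01-22.

2051-01-22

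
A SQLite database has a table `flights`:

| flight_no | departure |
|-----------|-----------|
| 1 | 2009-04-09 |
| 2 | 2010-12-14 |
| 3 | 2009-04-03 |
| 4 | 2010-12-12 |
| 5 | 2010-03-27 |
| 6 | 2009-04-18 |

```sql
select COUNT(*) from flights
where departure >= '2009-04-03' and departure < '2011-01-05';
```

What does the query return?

Rows in [2009-04-03, 2011-01-05): 2009-04-09, 2010-12-14, 2009-04-03, 2010-12-12, 2010-03-27, 2009-04-18 → 6 rows.

6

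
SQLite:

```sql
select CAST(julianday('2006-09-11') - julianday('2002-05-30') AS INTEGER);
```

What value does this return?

1565

1 day remains in May 2002 after the 30th (31 − 30).
Full months from June 2002 through August 2006 contribute their day counts.
Then 11 days into September 2006.
Total: 1 + 30 + 31 + 31 + 30 + 31 + 30 + 31 + 31 + 28 + 31 + 30 + 31 + 30 + 31 + 31 + 30 + 31 + 30 + 31 + 31 + 29 + 31 + 30 + 31 + 30 + 31 + 31 + 30 + 31 + 30 + 31 + 31 + 28 + 31 + 30 + 31 + 30 + 31 + 31 + 30 + 31 + 30 + 31 + 31 + 28 + 31 + 30 + 31 + 30 + 31 + 31 + 11 = 1565.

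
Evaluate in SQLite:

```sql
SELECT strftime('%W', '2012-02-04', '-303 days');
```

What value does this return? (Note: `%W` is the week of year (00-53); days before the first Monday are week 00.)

14

First apply '-303 days': 2012-02-04 → 2011-04-07.
2011-04-07 is a Thursday. SQLite's %W counts Mondays since the year started; the result is 14.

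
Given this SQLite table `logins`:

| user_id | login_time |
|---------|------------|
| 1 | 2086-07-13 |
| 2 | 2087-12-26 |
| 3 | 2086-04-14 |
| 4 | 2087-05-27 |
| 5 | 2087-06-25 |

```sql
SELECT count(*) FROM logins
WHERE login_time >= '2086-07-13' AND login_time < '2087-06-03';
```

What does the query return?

2

Rows in [2086-07-13, 2087-06-03): 2086-07-13, 2087-05-27 → 2 rows.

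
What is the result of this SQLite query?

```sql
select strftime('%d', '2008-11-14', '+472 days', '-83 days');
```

First apply '+472 days', '-83 days': 2008-11-14 → 2009-12-08.
`%d` extracts the 2-digit day of month: 08.

08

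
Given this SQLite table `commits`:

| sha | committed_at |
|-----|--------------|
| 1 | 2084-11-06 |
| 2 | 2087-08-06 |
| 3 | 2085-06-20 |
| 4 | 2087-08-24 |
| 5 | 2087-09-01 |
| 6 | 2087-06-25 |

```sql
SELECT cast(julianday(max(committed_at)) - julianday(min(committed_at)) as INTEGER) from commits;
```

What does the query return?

MIN = 2084-11-06, MAX = 2087-09-01.
24 days remain in November 2084 after the 6th (30 − 6).
Full months from December 2084 through August 2087 contribute their day counts.
Then 1 day into September 2087.
Total: 24 + 31 + 31 + 28 + 31 + 30 + 31 + 30 + 31 + 31 + 30 + 31 + 30 + 31 + 31 + 28 + 31 + 30 + 31 + 30 + 31 + 31 + 30 + 31 + 30 + 31 + 31 + 28 + 31 + 30 + 31 + 30 + 31 + 31 + 1 = 1029.

1029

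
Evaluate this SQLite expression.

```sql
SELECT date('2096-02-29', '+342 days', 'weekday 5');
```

Applying '+342 days' to 2096-02-29: counting 342 days forward gives 2097-02-05.
`weekday 5` advances to the next Friday; 2097-02-05 is a Tuesday, so it moves forward to 2097-02-08.

2097-02-08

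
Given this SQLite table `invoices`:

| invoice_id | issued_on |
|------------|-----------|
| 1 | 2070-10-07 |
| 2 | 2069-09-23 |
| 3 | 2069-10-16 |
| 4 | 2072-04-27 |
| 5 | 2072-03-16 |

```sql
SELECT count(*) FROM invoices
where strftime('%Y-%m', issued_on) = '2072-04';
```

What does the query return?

1

Rows with year-month 2072-04: 2072-04-27 → 1.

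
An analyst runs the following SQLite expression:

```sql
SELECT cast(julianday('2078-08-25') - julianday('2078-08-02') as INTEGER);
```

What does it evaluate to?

23

Both dates are in August 2078: 25 − 2 = 23.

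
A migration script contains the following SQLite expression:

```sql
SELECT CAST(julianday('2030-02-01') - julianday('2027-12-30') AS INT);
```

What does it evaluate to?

764

1 day remains in December 2027 after the 30th (31 − 30).
Full months from January 2028 through January 2030 contribute their day counts.
Then 1 day into February 2030.
Total: 1 + 31 + 29 + 31 + 30 + 31 + 30 + 31 + 31 + 30 + 31 + 30 + 31 + 31 + 28 + 31 + 30 + 31 + 30 + 31 + 31 + 30 + 31 + 30 + 31 + 31 + 1 = 764.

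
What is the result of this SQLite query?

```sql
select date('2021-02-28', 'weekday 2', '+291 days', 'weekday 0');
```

`weekday 2` advances to the next Tuesday; 2021-02-28 is a Sunday, so it moves forward to 2021-03-02.
Applying '+291 days' to 2021-03-02: counting 291 days forward gives 2021-12-18.
`weekday 0` advances to the next Sunday; 2021-12-18 is a Saturday, so it moves forward to 2021-12-19.

2021-12-19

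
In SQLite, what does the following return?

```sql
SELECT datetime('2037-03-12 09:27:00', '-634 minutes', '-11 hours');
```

634 minutes = 10h 34m; -634 minutes from 2037-03-12 09:27:00 is 2037-03-11 22:53:00 (crosses midnight).
-11 hours from 2037-03-11 22:53:00 is 2037-03-11 11:53:00.

2037-03-11 11:53:00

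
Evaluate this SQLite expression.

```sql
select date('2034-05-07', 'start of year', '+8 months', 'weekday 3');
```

2034-09-06

`start of year` rewinds 2034-05-07 to 2034-01-01.
Adding +8 months to 2034-01-01 gives 2034-09-01.
`weekday 3` advances to the next Wednesday; 2034-09-01 is a Friday, so it moves forward to 2034-09-06.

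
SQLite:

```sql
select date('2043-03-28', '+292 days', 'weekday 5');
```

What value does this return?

Applying '+292 days' to 2043-03-28: counting 292 days forward gives 2044-01-14.
`weekday 5` advances to the next Friday; 2044-01-14 is a Thursday, so it moves forward to 2044-01-15.

2044-01-15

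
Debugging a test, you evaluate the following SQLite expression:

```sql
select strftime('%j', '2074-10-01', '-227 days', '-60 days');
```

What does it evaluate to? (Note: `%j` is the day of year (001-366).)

First apply '-227 days', '-60 days': 2074-10-01 → 2073-12-18.
Day-of-year for 2073-12-18: days since 2073-01-01 inclusive = 352, zero-padded to 352.

352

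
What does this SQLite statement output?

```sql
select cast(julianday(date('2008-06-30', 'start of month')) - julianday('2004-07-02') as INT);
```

1430

`start of month` rewinds 2008-06-30 to 2008-06-01.
29 days remain in July 2004 after the 2nd (31 − 2).
Full months from August 2004 through May 2008 contribute their day counts.
Then 1 day into June 2008.
Total: 29 + 31 + 30 + 31 + 30 + 31 + 31 + 28 + 31 + 30 + 31 + 30 + 31 + 31 + 30 + 31 + 30 + 31 + 31 + 28 + 31 + 30 + 31 + 30 + 31 + 31 + 30 + 31 + 30 + 31 + 31 + 28 + 31 + 30 + 31 + 30 + 31 + 31 + 30 + 31 + 30 + 31 + 31 + 29 + 31 + 30 + 31 + 1 = 1430.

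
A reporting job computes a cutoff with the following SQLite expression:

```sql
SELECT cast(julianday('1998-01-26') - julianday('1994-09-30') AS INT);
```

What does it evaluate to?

1214

0 days remain in September 1994 after the 30th (30 − 30).
Full months from October 1994 through December 1997 contribute their day counts.
Then 26 days into January 1998.
Total: 0 + 31 + 30 + 31 + 31 + 28 + 31 + 30 + 31 + 30 + 31 + 31 + 30 + 31 + 30 + 31 + 31 + 29 + 31 + 30 + 31 + 30 + 31 + 31 + 30 + 31 + 30 + 31 + 31 + 28 + 31 + 30 + 31 + 30 + 31 + 31 + 30 + 31 + 30 + 31 + 26 = 1214.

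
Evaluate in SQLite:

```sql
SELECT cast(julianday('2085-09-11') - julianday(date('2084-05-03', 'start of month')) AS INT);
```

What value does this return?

498

`start of month` rewinds 2084-05-03 to 2084-05-01.
30 days remain in May 2084 after the 1st (31 − 1).
Full months from June 2084 through August 2085 contribute their day counts.
Then 11 days into September 2085.
Total: 30 + 30 + 31 + 31 + 30 + 31 + 30 + 31 + 31 + 28 + 31 + 30 + 31 + 30 + 31 + 31 + 11 = 498.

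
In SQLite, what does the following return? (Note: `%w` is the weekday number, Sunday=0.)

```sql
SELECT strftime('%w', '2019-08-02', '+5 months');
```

4

First apply '+5 months': 2019-08-02 → 2020-01-02.
2020-01-02 is a Thursday; with Sunday=0 that is 4.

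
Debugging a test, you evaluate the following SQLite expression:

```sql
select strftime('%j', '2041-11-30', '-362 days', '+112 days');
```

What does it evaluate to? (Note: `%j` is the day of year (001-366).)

084

First apply '-362 days', '+112 days': 2041-11-30 → 2041-03-25.
Day-of-year for 2041-03-25: days since 2041-01-01 inclusive = 84, zero-padded to 084.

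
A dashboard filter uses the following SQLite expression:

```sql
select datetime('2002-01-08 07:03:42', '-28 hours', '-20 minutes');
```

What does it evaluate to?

-28 hours from 2002-01-08 07:03:42 is 2002-01-07 03:03:42 (crosses midnight).
-20 minutes from 2002-01-07 03:03:42 is 2002-01-07 02:43:42.

2002-01-07 02:43:42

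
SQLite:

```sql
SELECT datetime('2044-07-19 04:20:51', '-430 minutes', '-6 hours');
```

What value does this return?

430 minutes = 7h 10m; -430 minutes from 2044-07-19 04:20:51 is 2044-07-18 21:10:51 (crosses midnight).
-6 hours from 2044-07-18 21:10:51 is 2044-07-18 15:10:51.

2044-07-18 15:10:51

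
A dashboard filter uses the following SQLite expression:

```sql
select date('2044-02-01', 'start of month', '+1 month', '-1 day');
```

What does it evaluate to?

2044-02-29

`start of month` rewinds 2044-02-01 to 2044-02-01.
Adding +1 month to 2044-02-01 gives 2044-03-01.
Going back 1 day from 2044-03-01 reaches 2044-02-29 (last day of February, 29 days).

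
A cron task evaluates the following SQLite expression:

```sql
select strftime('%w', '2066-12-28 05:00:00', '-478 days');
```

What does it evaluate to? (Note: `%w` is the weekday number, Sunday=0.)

First apply '-478 days': 2066-12-28 05:00:00 → 2065-09-06 05:00:00.
2065-09-06 is a Sunday; with Sunday=0 that is 0.

0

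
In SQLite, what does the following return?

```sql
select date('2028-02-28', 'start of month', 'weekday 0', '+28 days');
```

`start of month` rewinds 2028-02-28 to 2028-02-01.
`weekday 0` advances to the next Sunday; 2028-02-01 is a Tuesday, so it moves forward to 2028-02-06.
February 2028 has 29 days; 23 remain after the 6th, so 24 days reach 2028-03-01.
Advancing 4 more days within March lands on 2028-03-05.

2028-03-05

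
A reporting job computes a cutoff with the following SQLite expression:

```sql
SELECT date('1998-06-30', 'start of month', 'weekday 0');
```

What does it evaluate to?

1998-06-07

`start of month` rewinds 1998-06-30 to 1998-06-01.
`weekday 0` advances to the next Sunday; 1998-06-01 is a Monday, so it moves forward to 1998-06-07.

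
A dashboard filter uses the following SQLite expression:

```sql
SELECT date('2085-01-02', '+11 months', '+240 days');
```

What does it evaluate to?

2086-07-30

Adding +11 months to 2085-01-02 gives 2085-12-02.
Applying '+240 days' to 2085-12-02: counting 240 days forward gives 2086-07-30.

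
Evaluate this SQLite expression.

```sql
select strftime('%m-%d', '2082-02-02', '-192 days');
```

First apply '-192 days': 2082-02-02 → 2081-07-25.
`%m-%d` extracts the month-day: 07-25.

07-25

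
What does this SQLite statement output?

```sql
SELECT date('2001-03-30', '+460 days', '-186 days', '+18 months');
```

2003-06-29

Applying '+460 days' to 2001-03-30: counting 460 days forward gives 2002-07-03.
Applying '-186 days' to 2002-07-03: counting 186 days back gives 2001-12-29.
Adding +18 months to 2001-12-29 gives 2003-06-29.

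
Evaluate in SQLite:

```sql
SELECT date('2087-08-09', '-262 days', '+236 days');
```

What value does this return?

Applying '-262 days' to 2087-08-09: counting 262 days back gives 2086-11-20.
Applying '+236 days' to 2086-11-20: counting 236 days forward gives 2087-07-14.

2087-07-14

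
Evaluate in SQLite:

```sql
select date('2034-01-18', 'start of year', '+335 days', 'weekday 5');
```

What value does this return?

2034-12-08

`start of year` rewinds 2034-01-18 to 2034-01-01.
Applying '+335 days' to 2034-01-01: counting 335 days forward gives 2034-12-02.
`weekday 5` advances to the next Friday; 2034-12-02 is a Saturday, so it moves forward to 2034-12-08.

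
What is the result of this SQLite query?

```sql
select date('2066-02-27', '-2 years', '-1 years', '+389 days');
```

2064-03-22

Adding -2 years to 2066-02-27 gives 2064-02-27.
Adding -1 year to 2064-02-27 gives 2063-02-27.
Applying '+389 days' to 2063-02-27: counting 389 days forward gives 2064-03-22.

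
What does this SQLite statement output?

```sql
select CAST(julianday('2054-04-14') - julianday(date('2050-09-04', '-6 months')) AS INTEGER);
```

1502

Adding -6 months to 2050-09-04 gives 2050-03-04.
27 days remain in March 2050 after the 4th (31 − 4).
Full months from April 2050 through March 2054 contribute their day counts.
Then 14 days into April 2054.
Total: 27 + 30 + 31 + 30 + 31 + 31 + 30 + 31 + 30 + 31 + 31 + 28 + 31 + 30 + 31 + 30 + 31 + 31 + 30 + 31 + 30 + 31 + 31 + 29 + 31 + 30 + 31 + 30 + 31 + 31 + 30 + 31 + 30 + 31 + 31 + 28 + 31 + 30 + 31 + 30 + 31 + 31 + 30 + 31 + 30 + 31 + 31 + 28 + 31 + 14 = 1502.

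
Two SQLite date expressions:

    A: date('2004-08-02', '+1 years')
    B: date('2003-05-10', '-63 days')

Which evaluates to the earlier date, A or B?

A = 2005-08-02.
B = 2003-03-08.
B is earlier.

B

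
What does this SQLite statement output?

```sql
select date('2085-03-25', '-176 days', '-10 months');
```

Applying '-176 days' to 2085-03-25: counting 176 days back gives 2084-09-30.
Adding -10 months to 2084-09-30 gives 2083-11-30.

2083-11-30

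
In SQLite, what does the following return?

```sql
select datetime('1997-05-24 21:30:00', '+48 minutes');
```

1997-05-24 22:18:00

+48 minutes from 1997-05-24 21:30:00 is 1997-05-24 22:18:00.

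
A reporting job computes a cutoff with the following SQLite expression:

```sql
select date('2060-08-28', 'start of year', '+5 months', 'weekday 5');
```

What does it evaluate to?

2060-06-04

`start of year` rewinds 2060-08-28 to 2060-01-01.
Adding +5 months to 2060-01-01 gives 2060-06-01.
`weekday 5` advances to the next Friday; 2060-06-01 is a Tuesday, so it moves forward to 2060-06-04.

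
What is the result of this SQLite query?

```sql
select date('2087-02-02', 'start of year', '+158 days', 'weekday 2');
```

2087-06-10

`start of year` rewinds 2087-02-02 to 2087-01-01.
Applying '+158 days' to 2087-01-01: counting 158 days forward gives 2087-06-08.
`weekday 2` advances to the next Tuesday; 2087-06-08 is a Sunday, so it moves forward to 2087-06-10.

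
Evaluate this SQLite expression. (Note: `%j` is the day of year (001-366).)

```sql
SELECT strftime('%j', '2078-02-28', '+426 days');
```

First apply '+426 days': 2078-02-28 → 2079-04-30.
Day-of-year for 2079-04-30: days since 2079-01-01 inclusive = 120, zero-padded to 120.

120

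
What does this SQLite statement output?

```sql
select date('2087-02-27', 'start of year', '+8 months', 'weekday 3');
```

`start of year` rewinds 2087-02-27 to 2087-01-01.
Adding +8 months to 2087-01-01 gives 2087-09-01.
`weekday 3` advances to the next Wednesday; 2087-09-01 is a Monday, so it moves forward to 2087-09-03.

2087-09-03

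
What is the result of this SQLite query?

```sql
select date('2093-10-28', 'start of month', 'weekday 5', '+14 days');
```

`start of month` rewinds 2093-10-28 to 2093-10-01.
`weekday 5` advances to the next Friday; 2093-10-01 is a Thursday, so it moves forward to 2093-10-02.
Advancing 14 more days within October lands on 2093-10-16.

2093-10-16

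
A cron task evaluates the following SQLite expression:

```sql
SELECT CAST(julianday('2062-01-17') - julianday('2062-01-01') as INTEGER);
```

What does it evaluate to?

16

Both dates are in January 2062: 17 − 1 = 16.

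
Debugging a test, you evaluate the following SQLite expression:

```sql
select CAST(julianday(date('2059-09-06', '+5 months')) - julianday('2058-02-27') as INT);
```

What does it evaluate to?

709

Adding +5 months to 2059-09-06 gives 2060-02-06.
1 day remains in February 2058 after the 27th (28 − 27).
Full months from March 2058 through January 2060 contribute their day counts.
Then 6 days into February 2060.
Total: 1 + 31 + 30 + 31 + 30 + 31 + 31 + 30 + 31 + 30 + 31 + 31 + 28 + 31 + 30 + 31 + 30 + 31 + 31 + 30 + 31 + 30 + 31 + 31 + 6 = 709.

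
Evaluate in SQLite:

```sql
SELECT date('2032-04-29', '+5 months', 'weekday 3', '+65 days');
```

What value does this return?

Adding +5 months to 2032-04-29 gives 2032-09-29.
`weekday 3` advances to the next Wednesday; 2032-09-29 is already a Wednesday, so it stays at 2032-09-29.
Applying '+65 days' to 2032-09-29: counting 65 days forward gives 2032-12-03.

2032-12-03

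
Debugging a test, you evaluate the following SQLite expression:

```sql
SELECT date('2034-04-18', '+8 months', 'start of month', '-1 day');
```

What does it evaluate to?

Adding +8 months to 2034-04-18 gives 2034-12-18.
`start of month` rewinds 2034-12-18 to 2034-12-01.
Going back 1 day from 2034-12-01 reaches 2034-11-30 (last day of November, 30 days).

2034-11-30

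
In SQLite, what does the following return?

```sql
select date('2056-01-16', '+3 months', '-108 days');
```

2055-12-30

Adding +3 months to 2056-01-16 gives 2056-04-16.
Applying '-108 days' to 2056-04-16: counting 108 days back gives 2055-12-30.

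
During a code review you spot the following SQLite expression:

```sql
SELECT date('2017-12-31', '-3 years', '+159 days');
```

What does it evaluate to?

Adding -3 years to 2017-12-31 gives 2014-12-31.
Applying '+159 days' to 2014-12-31: counting 159 days forward gives 2015-06-08.

2015-06-08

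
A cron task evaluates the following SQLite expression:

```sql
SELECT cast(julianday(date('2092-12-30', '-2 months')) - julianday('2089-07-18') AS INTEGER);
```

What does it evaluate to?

1200

Adding -2 months to 2092-12-30 gives 2092-10-30.
13 days remain in July 2089 after the 18th (31 − 18).
Full months from August 2089 through September 2092 contribute their day counts.
Then 30 days into October 2092.
Total: 13 + 31 + 30 + 31 + 30 + 31 + 31 + 28 + 31 + 30 + 31 + 30 + 31 + 31 + 30 + 31 + 30 + 31 + 31 + 28 + 31 + 30 + 31 + 30 + 31 + 31 + 30 + 31 + 30 + 31 + 31 + 29 + 31 + 30 + 31 + 30 + 31 + 31 + 30 + 30 = 1200.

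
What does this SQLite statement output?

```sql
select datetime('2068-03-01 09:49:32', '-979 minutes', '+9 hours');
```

979 minutes = 16h 19m; -979 minutes from 2068-03-01 09:49:32 is 2068-02-29 17:30:32 (crosses midnight).
+9 hours from 2068-02-29 17:30:32 is 2068-03-01 02:30:32 (crosses midnight).

2068-03-01 02:30:32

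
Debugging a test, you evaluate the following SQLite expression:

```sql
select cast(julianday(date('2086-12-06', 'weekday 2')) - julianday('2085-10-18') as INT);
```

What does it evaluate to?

418

`weekday 2` advances to the next Tuesday; 2086-12-06 is a Friday, so it moves forward to 2086-12-10.
13 days remain in October 2085 after the 18th (31 − 18).
Full months from November 2085 through November 2086 contribute their day counts.
Then 10 days into December 2086.
Total: 13 + 30 + 31 + 31 + 28 + 31 + 30 + 31 + 30 + 31 + 31 + 30 + 31 + 30 + 10 = 418.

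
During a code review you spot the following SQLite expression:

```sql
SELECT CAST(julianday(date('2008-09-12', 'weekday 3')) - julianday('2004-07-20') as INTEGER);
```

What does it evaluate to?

`weekday 3` advances to the next Wednesday; 2008-09-12 is a Friday, so it moves forward to 2008-09-17.
11 days remain in July 2004 after the 20th (31 − 20).
Full months from August 2004 through August 2008 contribute their day counts.
Then 17 days into September 2008.
Total: 11 + 31 + 30 + 31 + 30 + 31 + 31 + 28 + 31 + 30 + 31 + 30 + 31 + 31 + 30 + 31 + 30 + 31 + 31 + 28 + 31 + 30 + 31 + 30 + 31 + 31 + 30 + 31 + 30 + 31 + 31 + 28 + 31 + 30 + 31 + 30 + 31 + 31 + 30 + 31 + 30 + 31 + 31 + 29 + 31 + 30 + 31 + 30 + 31 + 31 + 17 = 1520.

1520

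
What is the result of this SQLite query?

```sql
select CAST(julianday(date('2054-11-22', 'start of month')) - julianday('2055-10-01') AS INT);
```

`start of month` rewinds 2054-11-22 to 2054-11-01.
29 days remain in November 2054 after the 1st (30 − 1).
Full months from December 2054 through September 2055 contribute their day counts.
Then 1 day into October 2055.
Total: 29 + 31 + 31 + 28 + 31 + 30 + 31 + 30 + 31 + 31 + 30 + 1 = 334.
The subtraction is earlier − later, so the result is −334 → -334.

-334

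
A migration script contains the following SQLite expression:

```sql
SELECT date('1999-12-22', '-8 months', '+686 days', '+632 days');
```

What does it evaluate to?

Adding -8 months to 1999-12-22 gives 1999-04-22.
Applying '+686 days' to 1999-04-22: counting 686 days forward gives 2001-03-08.
Applying '+632 days' to 2001-03-08: counting 632 days forward gives 2002-11-30.

2002-11-30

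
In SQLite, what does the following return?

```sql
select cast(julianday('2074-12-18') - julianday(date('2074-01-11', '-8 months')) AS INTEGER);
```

586

Adding -8 months to 2074-01-11 gives 2073-05-11.
20 days remain in May 2073 after the 11th (31 − 11).
Full months from June 2073 through November 2074 contribute their day counts.
Then 18 days into December 2074.
Total: 20 + 30 + 31 + 31 + 30 + 31 + 30 + 31 + 31 + 28 + 31 + 30 + 31 + 30 + 31 + 31 + 30 + 31 + 30 + 18 = 586.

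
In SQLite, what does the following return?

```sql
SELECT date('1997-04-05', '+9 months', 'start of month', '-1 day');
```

1997-12-31

Adding +9 months to 1997-04-05 gives 1998-01-05.
`start of month` rewinds 1998-01-05 to 1998-01-01.
Going back 1 day from 1998-01-01 reaches 1997-12-31 (last day of December, 31 days).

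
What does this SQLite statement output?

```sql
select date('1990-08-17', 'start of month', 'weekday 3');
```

`start of month` rewinds 1990-08-17 to 1990-08-01.
`weekday 3` advances to the next Wednesday; 1990-08-01 is already a Wednesday, so it stays at 1990-08-01.

1990-08-01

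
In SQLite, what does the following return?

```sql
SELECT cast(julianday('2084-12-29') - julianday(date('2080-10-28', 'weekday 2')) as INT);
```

`weekday 2` advances to the next Tuesday; 2080-10-28 is a Monday, so it moves forward to 2080-10-29.
2 days remain in October 2080 after the 29th (31 − 29).
Full months from November 2080 through November 2084 contribute their day counts.
Then 29 days into December 2084.
Total: 2 + 30 + 31 + 31 + 28 + 31 + 30 + 31 + 30 + 31 + 31 + 30 + 31 + 30 + 31 + 31 + 28 + 31 + 30 + 31 + 30 + 31 + 31 + 30 + 31 + 30 + 31 + 31 + 28 + 31 + 30 + 31 + 30 + 31 + 31 + 30 + 31 + 30 + 31 + 31 + 29 + 31 + 30 + 31 + 30 + 31 + 31 + 30 + 31 + 30 + 29 = 1522.

1522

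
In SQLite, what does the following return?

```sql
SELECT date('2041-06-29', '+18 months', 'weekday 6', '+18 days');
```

Adding +18 months to 2041-06-29 gives 2042-12-29.
`weekday 6` advances to the next Saturday; 2042-12-29 is a Monday, so it moves forward to 2043-01-03.
Advancing 18 more days within January lands on 2043-01-21.

2043-01-21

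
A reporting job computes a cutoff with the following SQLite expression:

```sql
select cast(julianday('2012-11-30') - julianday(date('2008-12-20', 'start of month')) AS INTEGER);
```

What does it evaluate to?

1460

`start of month` rewinds 2008-12-20 to 2008-12-01.
30 days remain in December 2008 after the 1st (31 − 1).
Full months from January 2009 through October 2012 contribute their day counts.
Then 30 days into November 2012.
Total: 30 + 31 + 28 + 31 + 30 + 31 + 30 + 31 + 31 + 30 + 31 + 30 + 31 + 31 + 28 + 31 + 30 + 31 + 30 + 31 + 31 + 30 + 31 + 30 + 31 + 31 + 28 + 31 + 30 + 31 + 30 + 31 + 31 + 30 + 31 + 30 + 31 + 31 + 29 + 31 + 30 + 31 + 30 + 31 + 31 + 30 + 31 + 30 = 1460.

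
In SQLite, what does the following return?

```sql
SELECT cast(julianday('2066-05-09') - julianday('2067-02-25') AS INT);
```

22 days remain in May 2066 after the 9th (31 − 9).
Full months from June 2066 through January 2067 contribute their day counts.
Then 25 days into February 2067.
Total: 22 + 30 + 31 + 31 + 30 + 31 + 30 + 31 + 31 + 25 = 292.
The subtraction is earlier − later, so the result is −292 → -292.

-292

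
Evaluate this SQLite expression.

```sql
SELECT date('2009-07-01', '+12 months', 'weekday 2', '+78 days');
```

Adding +12 months to 2009-07-01 gives 2010-07-01.
`weekday 2` advances to the next Tuesday; 2010-07-01 is a Thursday, so it moves forward to 2010-07-06.
Applying '+78 days' to 2010-07-06: counting 78 days forward gives 2010-09-22.

2010-09-22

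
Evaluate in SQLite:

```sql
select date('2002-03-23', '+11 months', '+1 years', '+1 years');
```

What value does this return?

2005-02-23

Adding +11 months to 2002-03-23 gives 2003-02-23.
Adding +1 year to 2003-02-23 gives 2004-02-23.
Adding +1 year to 2004-02-23 gives 2005-02-23.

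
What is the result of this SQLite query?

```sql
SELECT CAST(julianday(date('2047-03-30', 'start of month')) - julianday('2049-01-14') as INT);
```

`start of month` rewinds 2047-03-30 to 2047-03-01.
30 days remain in March 2047 after the 1st (31 − 1).
Full months from April 2047 through December 2048 contribute their day counts.
Then 14 days into January 2049.
Total: 30 + 30 + 31 + 30 + 31 + 31 + 30 + 31 + 30 + 31 + 31 + 29 + 31 + 30 + 31 + 30 + 31 + 31 + 30 + 31 + 30 + 31 + 14 = 685.
The subtraction is earlier − later, so the result is −685 → -685.

-685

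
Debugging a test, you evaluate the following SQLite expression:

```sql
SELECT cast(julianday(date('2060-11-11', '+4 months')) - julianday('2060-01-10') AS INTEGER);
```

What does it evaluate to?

Adding +4 months to 2060-11-11 gives 2061-03-11.
21 days remain in January 2060 after the 10th (31 − 10).
Full months from February 2060 through February 2061 contribute their day counts.
Then 11 days into March 2061.
Total: 21 + 29 + 31 + 30 + 31 + 30 + 31 + 31 + 30 + 31 + 30 + 31 + 31 + 28 + 11 = 426.

426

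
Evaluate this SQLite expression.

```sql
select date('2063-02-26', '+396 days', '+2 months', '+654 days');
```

2066-03-13

Applying '+396 days' to 2063-02-26: counting 396 days forward gives 2064-03-28.
Adding +2 months to 2064-03-28 gives 2064-05-28.
Applying '+654 days' to 2064-05-28: counting 654 days forward gives 2066-03-13.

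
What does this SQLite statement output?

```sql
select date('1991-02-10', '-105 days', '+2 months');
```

Applying '-105 days' to 1991-02-10: counting 105 days back gives 1990-10-28.
Adding +2 months to 1990-10-28 gives 1990-12-28.

1990-12-28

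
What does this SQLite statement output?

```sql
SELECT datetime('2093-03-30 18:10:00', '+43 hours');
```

2093-04-01 13:10:00

+43 hours from 2093-03-30 18:10:00 is 2093-04-01 13:10:00 (crosses midnight).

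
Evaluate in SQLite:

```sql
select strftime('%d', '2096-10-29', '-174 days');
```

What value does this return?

First apply '-174 days': 2096-10-29 → 2096-05-08.
`%d` extracts the 2-digit day of month: 08.

08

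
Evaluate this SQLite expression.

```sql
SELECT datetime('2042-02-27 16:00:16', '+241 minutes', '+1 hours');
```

241 minutes = 4h 1m; +241 minutes from 2042-02-27 16:00:16 is 2042-02-27 20:01:16.
+1 hours from 2042-02-27 20:01:16 is 2042-02-27 21:01:16.

2042-02-27 21:01:16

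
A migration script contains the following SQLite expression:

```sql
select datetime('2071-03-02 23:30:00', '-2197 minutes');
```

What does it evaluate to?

2197 minutes = 36h 37m; -2197 minutes from 2071-03-02 23:30:00 is 2071-03-01 10:53:00 (crosses midnight).

2071-03-01 10:53:00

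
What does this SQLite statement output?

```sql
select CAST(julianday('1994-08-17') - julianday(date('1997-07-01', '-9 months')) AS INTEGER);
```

Adding -9 months to 1997-07-01 gives 1996-10-01.
14 days remain in August 1994 after the 17th (31 − 17).
Full months from September 1994 through September 1996 contribute their day counts.
Then 1 day into October 1996.
Total: 14 + 30 + 31 + 30 + 31 + 31 + 28 + 31 + 30 + 31 + 30 + 31 + 31 + 30 + 31 + 30 + 31 + 31 + 29 + 31 + 30 + 31 + 30 + 31 + 31 + 30 + 1 = 776.
The subtraction is earlier − later, so the result is −776 → -776.

-776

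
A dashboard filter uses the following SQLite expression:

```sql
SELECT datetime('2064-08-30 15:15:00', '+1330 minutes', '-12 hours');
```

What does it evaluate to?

1330 minutes = 22h 10m; +1330 minutes from 2064-08-30 15:15:00 is 2064-08-31 13:25:00 (crosses midnight).
-12 hours from 2064-08-31 13:25:00 is 2064-08-31 01:25:00.

2064-08-31 01:25:00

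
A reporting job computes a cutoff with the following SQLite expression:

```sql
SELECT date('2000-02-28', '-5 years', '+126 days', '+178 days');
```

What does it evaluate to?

Adding -5 years to 2000-02-28 gives 1995-02-28.
Applying '+126 days' to 1995-02-28: counting 126 days forward gives 1995-07-04.
Applying '+178 days' to 1995-07-04: counting 178 days forward gives 1995-12-29.

1995-12-29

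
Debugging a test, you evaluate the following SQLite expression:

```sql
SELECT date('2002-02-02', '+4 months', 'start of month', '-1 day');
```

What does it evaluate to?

Adding +4 months to 2002-02-02 gives 2002-06-02.
`start of month` rewinds 2002-06-02 to 2002-06-01.
Going back 1 day from 2002-06-01 reaches 2002-05-31 (last day of May, 31 days).

2002-05-31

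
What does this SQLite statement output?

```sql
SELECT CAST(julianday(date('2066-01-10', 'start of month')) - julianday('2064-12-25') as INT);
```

`start of month` rewinds 2066-01-10 to 2066-01-01.
6 days remain in December 2064 after the 25th (31 − 25).
Full months from January 2065 through December 2065 contribute their day counts.
Then 1 day into January 2066.
Total: 6 + 31 + 28 + 31 + 30 + 31 + 30 + 31 + 31 + 30 + 31 + 30 + 31 + 1 = 372.

372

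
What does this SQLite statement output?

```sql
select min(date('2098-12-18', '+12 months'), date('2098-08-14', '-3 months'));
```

2098-05-14

date('2098-12-18', '+12 months') → 2099-12-18.
date('2098-08-14', '-3 months') → 2098-05-14.
Earlier of the two is 2098-05-14.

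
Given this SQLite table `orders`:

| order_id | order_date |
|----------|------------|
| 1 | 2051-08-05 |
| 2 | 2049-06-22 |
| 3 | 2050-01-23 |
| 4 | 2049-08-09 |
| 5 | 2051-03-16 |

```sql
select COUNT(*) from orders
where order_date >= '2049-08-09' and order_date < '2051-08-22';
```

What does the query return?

Rows in [2049-08-09, 2051-08-22): 2051-08-05, 2050-01-23, 2049-08-09, 2051-03-16 → 4 rows.

4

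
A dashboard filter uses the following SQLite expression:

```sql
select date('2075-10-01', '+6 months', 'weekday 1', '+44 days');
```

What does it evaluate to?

Adding +6 months to 2075-10-01 gives 2076-04-01.
`weekday 1` advances to the next Monday; 2076-04-01 is a Wednesday, so it moves forward to 2076-04-06.
Applying '+44 days' to 2076-04-06: counting 44 days forward gives 2076-05-20.

2076-05-20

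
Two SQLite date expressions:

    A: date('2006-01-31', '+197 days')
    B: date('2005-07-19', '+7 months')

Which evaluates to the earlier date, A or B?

A = 2006-08-16.
B = 2006-02-19.
B is earlier.

B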